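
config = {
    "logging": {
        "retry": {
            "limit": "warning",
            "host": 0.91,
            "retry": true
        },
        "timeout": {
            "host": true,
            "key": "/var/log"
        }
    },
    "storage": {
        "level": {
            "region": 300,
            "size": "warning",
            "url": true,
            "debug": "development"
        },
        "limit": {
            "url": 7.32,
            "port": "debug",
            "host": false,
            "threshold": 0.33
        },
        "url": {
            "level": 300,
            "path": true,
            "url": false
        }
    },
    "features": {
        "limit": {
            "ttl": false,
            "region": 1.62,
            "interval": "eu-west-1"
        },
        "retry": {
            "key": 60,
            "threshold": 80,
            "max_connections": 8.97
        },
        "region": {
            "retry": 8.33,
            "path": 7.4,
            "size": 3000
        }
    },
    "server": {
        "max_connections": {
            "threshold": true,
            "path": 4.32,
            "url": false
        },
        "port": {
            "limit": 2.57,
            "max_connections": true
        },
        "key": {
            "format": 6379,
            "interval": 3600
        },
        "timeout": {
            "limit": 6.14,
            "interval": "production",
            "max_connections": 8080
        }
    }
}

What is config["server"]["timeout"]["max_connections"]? 8080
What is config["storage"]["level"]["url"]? True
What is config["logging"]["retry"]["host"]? 0.91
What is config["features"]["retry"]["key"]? 60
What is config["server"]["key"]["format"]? 6379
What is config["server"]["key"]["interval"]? 3600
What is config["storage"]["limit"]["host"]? False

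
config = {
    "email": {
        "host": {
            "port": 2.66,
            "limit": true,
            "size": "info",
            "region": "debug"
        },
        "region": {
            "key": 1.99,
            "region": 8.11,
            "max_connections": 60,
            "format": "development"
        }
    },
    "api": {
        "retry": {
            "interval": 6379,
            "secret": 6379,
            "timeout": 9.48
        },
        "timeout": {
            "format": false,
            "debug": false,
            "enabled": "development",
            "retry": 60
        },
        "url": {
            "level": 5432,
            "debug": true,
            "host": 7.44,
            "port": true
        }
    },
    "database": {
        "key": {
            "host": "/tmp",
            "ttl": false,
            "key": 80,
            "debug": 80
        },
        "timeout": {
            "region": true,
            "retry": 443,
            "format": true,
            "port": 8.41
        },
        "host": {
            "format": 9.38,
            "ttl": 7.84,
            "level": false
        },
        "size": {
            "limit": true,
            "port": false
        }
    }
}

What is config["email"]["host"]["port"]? 2.66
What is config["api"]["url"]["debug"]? True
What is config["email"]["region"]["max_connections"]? 60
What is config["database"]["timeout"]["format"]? True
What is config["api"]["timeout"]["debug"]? False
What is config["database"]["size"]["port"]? False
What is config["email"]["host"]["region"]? "debug"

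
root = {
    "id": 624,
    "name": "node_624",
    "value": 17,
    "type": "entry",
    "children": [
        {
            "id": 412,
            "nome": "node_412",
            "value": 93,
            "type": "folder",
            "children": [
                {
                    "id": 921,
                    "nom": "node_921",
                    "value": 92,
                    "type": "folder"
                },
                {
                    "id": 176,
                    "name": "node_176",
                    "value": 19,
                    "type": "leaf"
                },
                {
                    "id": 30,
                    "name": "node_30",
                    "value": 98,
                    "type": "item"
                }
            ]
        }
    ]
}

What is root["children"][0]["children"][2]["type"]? "item"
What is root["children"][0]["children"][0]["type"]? "folder"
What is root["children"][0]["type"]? "folder"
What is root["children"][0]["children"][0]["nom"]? "node_921"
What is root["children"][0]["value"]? 93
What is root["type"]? "entry"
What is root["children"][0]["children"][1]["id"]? 176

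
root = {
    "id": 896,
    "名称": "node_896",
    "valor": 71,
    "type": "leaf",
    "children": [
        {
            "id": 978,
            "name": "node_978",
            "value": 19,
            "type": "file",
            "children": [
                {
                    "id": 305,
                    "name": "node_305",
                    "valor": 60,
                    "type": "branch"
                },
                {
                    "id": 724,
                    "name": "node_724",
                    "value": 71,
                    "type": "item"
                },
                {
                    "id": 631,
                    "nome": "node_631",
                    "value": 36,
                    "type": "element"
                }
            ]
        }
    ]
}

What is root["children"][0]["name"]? "node_978"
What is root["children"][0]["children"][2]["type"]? "element"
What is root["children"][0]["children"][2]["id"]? 631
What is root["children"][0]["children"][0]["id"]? 305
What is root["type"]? "leaf"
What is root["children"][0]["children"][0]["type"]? "branch"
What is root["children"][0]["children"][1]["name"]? "node_724"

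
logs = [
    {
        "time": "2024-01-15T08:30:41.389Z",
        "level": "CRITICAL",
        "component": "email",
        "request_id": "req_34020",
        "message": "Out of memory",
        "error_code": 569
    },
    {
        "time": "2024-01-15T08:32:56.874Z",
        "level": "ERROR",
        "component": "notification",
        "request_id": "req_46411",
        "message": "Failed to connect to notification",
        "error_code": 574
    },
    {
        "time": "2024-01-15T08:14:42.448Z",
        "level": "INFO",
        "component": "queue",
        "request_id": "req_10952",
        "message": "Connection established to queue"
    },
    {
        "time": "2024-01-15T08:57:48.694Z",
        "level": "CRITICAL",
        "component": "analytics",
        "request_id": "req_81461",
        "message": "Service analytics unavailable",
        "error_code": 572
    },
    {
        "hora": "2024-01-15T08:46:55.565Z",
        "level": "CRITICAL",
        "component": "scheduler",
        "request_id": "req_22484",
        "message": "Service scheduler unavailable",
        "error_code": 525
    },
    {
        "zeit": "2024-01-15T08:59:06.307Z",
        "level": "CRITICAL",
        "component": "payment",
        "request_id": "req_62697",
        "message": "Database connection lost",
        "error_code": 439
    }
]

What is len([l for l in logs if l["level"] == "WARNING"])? 0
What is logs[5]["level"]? "CRITICAL"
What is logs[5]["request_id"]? "req_62697"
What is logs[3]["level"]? "CRITICAL"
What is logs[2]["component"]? "queue"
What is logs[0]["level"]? "CRITICAL"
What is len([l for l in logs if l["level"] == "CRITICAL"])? 4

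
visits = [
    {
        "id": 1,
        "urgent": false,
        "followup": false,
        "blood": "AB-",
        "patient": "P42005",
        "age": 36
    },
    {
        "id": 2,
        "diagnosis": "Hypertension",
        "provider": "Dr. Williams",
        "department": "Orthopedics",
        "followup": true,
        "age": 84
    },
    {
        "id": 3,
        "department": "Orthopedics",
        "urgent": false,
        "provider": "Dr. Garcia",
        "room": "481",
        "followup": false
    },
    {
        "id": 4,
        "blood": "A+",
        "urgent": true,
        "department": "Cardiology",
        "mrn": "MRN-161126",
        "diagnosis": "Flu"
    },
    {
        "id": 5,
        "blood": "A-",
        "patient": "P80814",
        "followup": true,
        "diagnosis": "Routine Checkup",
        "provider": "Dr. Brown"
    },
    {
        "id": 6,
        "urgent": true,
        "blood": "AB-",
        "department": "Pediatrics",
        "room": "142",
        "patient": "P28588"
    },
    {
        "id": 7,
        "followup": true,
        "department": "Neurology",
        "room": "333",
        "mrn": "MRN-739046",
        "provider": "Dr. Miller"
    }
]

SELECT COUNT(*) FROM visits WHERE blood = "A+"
1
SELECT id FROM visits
[1, 2, 3, 4, 5, 6, 7]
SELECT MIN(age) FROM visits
36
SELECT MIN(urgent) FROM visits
False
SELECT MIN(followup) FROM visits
False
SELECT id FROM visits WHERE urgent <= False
[1, 3]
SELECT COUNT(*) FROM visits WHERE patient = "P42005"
1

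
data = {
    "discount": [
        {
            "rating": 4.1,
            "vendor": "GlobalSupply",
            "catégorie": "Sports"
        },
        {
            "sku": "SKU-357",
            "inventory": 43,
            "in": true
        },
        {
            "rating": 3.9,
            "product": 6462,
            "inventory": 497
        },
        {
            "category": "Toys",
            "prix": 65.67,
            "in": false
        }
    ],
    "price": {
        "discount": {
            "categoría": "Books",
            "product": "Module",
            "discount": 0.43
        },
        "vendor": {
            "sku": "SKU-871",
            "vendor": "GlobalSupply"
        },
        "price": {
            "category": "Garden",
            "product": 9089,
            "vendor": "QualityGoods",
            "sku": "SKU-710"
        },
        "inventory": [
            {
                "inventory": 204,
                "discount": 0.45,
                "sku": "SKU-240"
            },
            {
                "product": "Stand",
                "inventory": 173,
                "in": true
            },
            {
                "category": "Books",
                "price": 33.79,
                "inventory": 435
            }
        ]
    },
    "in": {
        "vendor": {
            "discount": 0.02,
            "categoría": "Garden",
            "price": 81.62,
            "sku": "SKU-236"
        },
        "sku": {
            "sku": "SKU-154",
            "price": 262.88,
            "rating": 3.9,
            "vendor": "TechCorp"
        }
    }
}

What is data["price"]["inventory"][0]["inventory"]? 204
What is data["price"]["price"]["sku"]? "SKU-710"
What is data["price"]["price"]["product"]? 9089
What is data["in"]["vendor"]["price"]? 81.62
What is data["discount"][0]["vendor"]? "GlobalSupply"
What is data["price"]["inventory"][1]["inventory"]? 173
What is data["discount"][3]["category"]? "Toys"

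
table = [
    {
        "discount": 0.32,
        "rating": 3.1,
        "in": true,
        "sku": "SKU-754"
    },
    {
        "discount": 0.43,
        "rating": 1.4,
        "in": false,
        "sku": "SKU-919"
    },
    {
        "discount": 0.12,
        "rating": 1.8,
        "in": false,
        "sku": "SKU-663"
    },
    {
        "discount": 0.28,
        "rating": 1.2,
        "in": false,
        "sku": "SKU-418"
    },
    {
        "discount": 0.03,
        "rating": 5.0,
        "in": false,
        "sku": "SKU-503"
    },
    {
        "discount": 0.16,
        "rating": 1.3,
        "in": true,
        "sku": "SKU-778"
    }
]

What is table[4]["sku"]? "SKU-503"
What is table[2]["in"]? False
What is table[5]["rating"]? 1.3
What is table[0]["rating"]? 3.1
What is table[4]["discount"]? 0.03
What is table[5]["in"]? True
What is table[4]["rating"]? 5.0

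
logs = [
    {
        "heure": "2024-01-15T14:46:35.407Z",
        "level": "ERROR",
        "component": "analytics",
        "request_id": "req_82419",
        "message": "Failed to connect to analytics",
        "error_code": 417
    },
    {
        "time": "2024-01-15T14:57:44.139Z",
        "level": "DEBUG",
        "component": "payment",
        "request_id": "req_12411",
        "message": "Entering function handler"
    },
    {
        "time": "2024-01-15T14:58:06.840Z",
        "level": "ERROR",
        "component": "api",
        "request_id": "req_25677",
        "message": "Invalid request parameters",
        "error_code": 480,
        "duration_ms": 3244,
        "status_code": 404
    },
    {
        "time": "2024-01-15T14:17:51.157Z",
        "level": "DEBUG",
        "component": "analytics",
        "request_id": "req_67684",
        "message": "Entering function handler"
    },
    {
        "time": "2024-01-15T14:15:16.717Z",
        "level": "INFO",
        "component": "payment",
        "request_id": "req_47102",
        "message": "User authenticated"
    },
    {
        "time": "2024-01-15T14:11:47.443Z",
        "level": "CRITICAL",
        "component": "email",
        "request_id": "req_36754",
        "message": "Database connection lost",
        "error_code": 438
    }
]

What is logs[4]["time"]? "2024-01-15T14:15:16.717Z"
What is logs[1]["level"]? "DEBUG"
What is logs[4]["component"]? "payment"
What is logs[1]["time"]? "2024-01-15T14:57:44.139Z"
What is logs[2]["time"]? "2024-01-15T14:58:06.840Z"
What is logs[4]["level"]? "INFO"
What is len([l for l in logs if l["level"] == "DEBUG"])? 2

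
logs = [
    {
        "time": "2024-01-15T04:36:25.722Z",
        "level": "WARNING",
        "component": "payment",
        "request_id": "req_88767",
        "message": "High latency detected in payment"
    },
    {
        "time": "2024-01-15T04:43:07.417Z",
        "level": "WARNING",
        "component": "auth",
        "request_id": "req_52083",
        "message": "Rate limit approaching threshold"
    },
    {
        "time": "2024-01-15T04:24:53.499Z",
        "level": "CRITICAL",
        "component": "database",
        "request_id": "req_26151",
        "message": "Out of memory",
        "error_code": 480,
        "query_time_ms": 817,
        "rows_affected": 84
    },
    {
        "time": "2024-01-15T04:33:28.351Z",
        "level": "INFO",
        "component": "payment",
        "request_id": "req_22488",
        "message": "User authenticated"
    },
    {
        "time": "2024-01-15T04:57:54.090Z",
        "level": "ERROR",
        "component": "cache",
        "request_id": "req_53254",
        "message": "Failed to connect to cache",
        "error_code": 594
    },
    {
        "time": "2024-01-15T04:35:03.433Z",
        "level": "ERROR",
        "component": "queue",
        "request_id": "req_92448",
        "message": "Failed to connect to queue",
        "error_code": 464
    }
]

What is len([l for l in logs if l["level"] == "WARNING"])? 2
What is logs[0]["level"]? "WARNING"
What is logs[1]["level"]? "WARNING"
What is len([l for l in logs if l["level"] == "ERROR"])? 2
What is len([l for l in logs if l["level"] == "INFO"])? 1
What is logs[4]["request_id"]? "req_53254"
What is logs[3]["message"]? "User authenticated"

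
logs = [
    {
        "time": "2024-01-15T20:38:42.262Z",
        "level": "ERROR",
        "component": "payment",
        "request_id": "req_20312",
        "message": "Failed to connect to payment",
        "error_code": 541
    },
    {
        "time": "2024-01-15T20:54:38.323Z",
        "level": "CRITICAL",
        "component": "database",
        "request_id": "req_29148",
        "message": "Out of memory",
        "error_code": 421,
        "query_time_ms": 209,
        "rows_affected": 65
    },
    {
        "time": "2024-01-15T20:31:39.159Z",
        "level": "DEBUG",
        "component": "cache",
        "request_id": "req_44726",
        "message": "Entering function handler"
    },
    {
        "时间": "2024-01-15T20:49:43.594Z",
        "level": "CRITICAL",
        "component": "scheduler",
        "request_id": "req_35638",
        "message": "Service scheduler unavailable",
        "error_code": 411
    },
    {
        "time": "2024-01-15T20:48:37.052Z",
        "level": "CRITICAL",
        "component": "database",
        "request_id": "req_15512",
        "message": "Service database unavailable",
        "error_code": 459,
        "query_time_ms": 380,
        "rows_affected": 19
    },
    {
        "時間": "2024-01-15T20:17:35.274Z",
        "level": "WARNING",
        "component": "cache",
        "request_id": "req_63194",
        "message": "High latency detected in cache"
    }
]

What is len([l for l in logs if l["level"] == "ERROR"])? 1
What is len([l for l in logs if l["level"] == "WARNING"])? 1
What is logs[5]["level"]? "WARNING"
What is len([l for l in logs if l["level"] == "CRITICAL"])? 3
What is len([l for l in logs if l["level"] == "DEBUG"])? 1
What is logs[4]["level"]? "CRITICAL"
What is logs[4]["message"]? "Service database unavailable"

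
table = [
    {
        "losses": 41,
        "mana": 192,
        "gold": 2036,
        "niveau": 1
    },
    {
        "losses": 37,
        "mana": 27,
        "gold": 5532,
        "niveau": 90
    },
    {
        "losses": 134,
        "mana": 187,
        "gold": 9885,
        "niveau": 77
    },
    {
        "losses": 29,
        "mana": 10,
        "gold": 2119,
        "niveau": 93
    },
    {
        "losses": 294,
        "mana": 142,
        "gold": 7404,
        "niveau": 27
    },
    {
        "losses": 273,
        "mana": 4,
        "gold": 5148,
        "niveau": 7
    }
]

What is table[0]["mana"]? 192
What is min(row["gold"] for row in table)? 2036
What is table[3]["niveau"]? 93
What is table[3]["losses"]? 29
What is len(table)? 6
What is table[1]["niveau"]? 90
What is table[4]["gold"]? 7404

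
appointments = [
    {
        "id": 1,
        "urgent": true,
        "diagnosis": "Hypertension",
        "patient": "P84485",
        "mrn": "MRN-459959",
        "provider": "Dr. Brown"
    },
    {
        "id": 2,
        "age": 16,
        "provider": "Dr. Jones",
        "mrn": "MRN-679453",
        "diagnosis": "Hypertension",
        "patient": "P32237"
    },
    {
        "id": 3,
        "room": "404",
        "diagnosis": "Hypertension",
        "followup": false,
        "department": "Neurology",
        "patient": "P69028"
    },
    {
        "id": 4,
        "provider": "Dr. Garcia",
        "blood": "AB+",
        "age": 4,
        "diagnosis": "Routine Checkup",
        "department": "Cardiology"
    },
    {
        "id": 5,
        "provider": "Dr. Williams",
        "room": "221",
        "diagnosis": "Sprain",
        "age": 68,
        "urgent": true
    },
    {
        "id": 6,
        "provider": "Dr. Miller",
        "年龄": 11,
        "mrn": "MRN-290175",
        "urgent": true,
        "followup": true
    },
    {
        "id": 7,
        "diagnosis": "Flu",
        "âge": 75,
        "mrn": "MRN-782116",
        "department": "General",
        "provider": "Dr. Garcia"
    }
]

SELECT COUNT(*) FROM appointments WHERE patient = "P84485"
1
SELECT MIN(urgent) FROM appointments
True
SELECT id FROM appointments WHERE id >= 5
[5, 6, 7]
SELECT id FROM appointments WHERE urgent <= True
[1, 5, 6]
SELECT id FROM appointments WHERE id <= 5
[1, 2, 3, 4, 5]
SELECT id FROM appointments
[1, 2, 3, 4, 5, 6, 7]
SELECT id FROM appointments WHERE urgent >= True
[1, 5, 6]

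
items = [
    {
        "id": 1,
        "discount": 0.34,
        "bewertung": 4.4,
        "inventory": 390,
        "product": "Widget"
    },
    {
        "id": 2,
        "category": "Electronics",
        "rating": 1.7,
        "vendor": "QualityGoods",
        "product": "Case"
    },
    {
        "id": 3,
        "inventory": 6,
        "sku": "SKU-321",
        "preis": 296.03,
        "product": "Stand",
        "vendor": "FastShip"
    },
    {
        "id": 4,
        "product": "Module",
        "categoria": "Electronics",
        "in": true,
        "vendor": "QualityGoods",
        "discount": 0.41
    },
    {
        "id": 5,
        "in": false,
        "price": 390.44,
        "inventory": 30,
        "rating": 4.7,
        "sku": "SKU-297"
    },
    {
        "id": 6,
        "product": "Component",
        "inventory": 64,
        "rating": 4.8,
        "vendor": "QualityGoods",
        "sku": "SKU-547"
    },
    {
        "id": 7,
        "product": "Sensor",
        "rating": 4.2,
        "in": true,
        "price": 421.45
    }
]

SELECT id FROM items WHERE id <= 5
[1, 2, 3, 4, 5]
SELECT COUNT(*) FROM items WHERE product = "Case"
1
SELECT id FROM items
[1, 2, 3, 4, 5, 6, 7]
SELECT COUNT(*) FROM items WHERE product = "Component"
1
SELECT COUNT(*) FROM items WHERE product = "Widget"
1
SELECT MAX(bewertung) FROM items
4.4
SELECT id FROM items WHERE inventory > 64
[1]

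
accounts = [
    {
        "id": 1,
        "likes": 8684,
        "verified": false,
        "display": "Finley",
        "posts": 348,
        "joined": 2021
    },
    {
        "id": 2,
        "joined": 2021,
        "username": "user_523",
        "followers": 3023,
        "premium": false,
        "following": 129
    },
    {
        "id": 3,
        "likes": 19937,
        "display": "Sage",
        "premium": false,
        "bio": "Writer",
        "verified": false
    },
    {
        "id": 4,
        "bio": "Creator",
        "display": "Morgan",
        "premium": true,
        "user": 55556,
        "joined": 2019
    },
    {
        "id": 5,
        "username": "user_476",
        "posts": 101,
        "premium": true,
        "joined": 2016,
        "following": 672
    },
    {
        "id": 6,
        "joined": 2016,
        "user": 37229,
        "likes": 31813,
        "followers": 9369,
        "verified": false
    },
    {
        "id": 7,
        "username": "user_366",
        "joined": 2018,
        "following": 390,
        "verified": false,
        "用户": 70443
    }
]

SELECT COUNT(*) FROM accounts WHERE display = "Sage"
1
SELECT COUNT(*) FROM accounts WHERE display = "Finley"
1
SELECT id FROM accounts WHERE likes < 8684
[]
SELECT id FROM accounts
[1, 2, 3, 4, 5, 6, 7]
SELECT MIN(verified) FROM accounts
False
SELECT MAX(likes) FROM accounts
31813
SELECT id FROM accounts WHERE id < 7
[1, 2, 3, 4, 5, 6]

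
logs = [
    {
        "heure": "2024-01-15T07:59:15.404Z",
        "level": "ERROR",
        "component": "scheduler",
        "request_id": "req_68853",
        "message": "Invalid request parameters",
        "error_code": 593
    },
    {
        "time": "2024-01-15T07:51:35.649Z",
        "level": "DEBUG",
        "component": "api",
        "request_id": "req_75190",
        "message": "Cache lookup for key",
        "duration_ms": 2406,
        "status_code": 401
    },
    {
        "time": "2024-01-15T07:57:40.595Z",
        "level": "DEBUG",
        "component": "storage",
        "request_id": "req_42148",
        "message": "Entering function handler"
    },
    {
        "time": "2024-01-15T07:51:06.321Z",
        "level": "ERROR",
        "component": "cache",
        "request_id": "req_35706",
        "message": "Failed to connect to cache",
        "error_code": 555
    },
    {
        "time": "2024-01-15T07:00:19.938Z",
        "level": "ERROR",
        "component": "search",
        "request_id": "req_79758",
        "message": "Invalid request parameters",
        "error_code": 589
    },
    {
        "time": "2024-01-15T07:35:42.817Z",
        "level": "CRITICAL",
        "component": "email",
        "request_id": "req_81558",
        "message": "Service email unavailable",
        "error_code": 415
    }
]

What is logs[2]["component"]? "storage"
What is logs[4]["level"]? "ERROR"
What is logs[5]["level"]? "CRITICAL"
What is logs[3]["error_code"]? 555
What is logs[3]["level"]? "ERROR"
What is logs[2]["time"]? "2024-01-15T07:57:40.595Z"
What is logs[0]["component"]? "scheduler"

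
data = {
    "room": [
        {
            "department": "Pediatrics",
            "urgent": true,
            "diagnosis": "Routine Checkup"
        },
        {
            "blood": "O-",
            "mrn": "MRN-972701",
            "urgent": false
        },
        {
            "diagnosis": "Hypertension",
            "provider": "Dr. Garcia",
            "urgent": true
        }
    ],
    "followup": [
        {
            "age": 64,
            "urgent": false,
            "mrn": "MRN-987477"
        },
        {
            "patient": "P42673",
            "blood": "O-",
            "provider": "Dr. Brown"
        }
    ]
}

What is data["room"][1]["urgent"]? False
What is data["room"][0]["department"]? "Pediatrics"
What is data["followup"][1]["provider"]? "Dr. Brown"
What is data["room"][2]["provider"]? "Dr. Garcia"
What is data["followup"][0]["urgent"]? False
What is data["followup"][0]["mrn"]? "MRN-987477"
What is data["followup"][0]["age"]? 64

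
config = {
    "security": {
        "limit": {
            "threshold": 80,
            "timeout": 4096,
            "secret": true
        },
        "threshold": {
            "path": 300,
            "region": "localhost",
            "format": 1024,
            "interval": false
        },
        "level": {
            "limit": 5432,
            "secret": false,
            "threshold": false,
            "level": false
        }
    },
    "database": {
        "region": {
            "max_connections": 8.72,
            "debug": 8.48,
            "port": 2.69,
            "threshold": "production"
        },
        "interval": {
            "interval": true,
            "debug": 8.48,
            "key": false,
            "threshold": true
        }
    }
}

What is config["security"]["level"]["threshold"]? False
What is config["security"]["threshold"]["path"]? 300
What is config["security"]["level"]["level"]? False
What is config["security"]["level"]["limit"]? 5432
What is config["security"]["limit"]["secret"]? True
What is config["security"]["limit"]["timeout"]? 4096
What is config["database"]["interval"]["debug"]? 8.48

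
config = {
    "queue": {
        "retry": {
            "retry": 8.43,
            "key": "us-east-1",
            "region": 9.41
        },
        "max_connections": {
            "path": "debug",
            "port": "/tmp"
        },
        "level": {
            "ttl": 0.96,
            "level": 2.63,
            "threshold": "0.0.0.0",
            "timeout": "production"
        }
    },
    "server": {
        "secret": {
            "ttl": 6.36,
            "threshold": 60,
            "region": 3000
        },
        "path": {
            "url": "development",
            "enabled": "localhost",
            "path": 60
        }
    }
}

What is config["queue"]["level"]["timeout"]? "production"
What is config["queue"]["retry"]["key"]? "us-east-1"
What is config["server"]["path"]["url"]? "development"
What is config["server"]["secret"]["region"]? 3000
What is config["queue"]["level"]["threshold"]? "0.0.0.0"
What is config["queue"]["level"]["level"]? 2.63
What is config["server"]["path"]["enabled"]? "localhost"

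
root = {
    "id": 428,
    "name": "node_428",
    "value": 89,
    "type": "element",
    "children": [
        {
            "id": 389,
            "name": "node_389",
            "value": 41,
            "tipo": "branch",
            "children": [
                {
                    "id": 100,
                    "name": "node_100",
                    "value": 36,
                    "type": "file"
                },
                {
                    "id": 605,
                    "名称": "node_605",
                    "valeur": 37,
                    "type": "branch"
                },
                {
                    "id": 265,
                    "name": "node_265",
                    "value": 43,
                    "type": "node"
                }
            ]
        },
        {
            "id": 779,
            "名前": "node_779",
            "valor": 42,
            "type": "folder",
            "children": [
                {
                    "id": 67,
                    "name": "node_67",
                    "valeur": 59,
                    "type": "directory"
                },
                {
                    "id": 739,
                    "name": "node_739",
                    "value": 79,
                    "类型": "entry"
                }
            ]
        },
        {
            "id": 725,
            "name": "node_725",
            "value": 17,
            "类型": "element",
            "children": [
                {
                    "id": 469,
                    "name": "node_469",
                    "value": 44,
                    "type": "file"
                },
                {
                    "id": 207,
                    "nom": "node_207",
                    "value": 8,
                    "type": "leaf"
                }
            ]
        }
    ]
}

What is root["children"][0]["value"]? 41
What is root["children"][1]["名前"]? "node_779"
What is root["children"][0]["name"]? "node_389"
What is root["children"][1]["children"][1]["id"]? 739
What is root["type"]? "element"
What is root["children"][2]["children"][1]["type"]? "leaf"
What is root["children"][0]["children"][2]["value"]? 43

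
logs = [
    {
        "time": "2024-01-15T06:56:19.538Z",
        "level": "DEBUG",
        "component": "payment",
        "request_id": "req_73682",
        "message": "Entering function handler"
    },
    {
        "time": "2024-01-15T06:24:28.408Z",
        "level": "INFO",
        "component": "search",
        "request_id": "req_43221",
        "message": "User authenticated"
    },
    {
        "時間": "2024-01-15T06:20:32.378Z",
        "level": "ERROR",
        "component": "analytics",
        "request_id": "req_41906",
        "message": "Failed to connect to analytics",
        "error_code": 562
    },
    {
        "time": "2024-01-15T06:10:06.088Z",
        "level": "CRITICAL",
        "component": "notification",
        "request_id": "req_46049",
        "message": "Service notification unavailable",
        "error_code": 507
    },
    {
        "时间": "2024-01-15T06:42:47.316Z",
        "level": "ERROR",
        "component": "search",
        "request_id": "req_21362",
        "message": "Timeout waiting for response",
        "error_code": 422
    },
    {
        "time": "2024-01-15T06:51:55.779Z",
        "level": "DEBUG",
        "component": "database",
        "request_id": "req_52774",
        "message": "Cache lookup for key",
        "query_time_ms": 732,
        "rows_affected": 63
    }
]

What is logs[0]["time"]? "2024-01-15T06:56:19.538Z"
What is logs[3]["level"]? "CRITICAL"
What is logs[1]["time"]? "2024-01-15T06:24:28.408Z"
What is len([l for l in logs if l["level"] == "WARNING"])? 0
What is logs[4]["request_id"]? "req_21362"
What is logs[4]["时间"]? "2024-01-15T06:42:47.316Z"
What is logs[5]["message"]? "Cache lookup for key"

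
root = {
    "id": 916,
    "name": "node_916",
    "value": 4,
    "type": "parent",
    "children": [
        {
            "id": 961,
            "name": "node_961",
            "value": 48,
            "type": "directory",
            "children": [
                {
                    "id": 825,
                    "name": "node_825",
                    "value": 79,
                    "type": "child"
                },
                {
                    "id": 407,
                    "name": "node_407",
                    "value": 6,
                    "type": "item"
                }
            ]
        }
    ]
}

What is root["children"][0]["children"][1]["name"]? "node_407"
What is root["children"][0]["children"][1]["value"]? 6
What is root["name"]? "node_916"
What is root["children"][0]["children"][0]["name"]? "node_825"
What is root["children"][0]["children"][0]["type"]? "child"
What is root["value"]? 4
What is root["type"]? "parent"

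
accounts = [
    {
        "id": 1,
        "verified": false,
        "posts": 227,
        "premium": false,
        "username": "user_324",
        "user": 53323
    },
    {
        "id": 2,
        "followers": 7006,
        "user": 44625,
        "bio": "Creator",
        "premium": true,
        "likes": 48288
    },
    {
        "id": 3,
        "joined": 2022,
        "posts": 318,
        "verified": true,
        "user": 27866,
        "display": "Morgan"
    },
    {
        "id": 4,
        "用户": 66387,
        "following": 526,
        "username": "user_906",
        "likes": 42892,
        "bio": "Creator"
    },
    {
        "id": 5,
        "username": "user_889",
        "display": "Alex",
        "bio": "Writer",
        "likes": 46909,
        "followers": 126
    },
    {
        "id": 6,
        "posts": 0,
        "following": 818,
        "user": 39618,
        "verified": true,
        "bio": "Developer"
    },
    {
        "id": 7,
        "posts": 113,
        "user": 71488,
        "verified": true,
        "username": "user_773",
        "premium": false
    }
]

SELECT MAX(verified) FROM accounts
True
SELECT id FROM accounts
[1, 2, 3, 4, 5, 6, 7]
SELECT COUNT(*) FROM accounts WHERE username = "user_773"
1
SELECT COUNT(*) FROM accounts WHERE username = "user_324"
1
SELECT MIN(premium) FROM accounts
False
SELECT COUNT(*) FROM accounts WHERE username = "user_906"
1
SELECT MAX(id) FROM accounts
7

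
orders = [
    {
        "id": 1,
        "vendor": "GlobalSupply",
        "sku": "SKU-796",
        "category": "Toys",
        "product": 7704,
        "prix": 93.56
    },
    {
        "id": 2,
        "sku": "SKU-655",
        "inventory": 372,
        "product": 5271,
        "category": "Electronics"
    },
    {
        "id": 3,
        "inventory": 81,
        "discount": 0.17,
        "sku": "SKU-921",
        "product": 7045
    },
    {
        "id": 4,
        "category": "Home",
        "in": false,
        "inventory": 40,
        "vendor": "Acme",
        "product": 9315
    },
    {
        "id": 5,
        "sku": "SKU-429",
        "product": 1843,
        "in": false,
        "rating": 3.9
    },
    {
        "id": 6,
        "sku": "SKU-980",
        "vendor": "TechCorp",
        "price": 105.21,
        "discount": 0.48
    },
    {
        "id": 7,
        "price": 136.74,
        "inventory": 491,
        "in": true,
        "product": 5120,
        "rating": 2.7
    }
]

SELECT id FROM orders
[1, 2, 3, 4, 5, 6, 7]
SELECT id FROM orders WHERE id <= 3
[1, 2, 3]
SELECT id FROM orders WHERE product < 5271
[5, 7]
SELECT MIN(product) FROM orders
1843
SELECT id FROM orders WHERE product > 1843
[1, 2, 3, 4, 7]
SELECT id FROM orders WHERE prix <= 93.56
[1]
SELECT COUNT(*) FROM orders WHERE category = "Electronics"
1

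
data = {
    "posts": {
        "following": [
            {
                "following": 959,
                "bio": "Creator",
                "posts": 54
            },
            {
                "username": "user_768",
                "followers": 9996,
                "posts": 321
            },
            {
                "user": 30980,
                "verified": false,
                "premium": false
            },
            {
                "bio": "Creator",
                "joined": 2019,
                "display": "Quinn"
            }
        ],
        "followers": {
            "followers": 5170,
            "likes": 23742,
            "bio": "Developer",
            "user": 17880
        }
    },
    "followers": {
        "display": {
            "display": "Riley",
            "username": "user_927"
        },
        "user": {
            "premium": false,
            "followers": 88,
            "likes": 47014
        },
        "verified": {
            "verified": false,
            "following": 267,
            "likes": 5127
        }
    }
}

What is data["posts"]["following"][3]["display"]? "Quinn"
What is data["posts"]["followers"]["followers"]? 5170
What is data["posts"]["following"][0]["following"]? 959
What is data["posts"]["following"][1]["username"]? "user_768"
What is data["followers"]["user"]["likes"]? 47014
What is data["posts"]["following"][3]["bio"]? "Creator"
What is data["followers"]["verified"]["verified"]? False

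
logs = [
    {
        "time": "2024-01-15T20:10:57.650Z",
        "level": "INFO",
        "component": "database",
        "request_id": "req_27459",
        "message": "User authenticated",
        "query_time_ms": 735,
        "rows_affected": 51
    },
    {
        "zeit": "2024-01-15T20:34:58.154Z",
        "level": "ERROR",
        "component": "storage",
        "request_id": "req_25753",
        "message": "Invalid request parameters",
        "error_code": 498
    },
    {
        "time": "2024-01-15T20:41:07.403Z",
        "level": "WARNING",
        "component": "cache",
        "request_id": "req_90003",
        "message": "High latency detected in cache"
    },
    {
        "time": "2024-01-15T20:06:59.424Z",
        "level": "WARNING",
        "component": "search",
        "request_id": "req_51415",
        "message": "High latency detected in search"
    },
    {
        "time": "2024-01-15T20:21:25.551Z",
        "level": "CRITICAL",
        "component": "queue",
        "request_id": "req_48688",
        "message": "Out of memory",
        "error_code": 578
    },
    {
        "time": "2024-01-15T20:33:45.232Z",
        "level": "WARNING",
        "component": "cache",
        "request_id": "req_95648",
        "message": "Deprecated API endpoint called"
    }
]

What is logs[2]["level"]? "WARNING"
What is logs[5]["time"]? "2024-01-15T20:33:45.232Z"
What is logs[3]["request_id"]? "req_51415"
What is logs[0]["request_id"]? "req_27459"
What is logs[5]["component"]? "cache"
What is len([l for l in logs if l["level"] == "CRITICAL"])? 1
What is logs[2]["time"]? "2024-01-15T20:41:07.403Z"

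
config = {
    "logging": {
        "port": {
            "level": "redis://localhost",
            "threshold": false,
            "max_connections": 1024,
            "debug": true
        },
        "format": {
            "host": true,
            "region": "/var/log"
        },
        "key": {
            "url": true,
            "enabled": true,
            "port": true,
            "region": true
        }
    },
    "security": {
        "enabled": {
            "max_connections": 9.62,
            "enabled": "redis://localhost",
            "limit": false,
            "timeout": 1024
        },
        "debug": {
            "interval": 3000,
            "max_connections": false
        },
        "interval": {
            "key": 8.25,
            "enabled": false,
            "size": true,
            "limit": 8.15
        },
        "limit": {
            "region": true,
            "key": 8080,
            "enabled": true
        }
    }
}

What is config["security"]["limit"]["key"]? 8080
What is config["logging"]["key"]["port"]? True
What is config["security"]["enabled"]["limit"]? False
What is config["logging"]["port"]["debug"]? True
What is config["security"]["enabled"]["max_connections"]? 9.62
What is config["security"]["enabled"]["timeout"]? 1024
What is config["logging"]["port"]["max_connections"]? 1024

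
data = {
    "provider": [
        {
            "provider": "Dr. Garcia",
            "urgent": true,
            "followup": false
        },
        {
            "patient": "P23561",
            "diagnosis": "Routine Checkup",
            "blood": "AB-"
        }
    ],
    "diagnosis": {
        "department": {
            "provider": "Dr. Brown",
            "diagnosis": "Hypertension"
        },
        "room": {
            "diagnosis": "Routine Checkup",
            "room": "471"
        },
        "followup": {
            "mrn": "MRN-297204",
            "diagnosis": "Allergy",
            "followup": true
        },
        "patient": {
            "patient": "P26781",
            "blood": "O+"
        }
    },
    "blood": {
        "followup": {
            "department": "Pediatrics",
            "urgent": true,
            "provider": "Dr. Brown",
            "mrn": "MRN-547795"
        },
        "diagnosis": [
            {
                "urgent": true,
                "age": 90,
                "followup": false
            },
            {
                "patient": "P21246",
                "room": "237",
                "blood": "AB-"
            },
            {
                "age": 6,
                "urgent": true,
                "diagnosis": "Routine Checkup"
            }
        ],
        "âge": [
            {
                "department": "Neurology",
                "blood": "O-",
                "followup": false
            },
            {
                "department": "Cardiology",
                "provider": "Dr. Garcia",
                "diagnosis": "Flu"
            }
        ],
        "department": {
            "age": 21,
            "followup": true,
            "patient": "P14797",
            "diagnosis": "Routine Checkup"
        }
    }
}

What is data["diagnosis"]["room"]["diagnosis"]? "Routine Checkup"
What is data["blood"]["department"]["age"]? 21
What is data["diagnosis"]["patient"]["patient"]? "P26781"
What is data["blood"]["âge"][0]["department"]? "Neurology"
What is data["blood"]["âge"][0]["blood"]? "O-"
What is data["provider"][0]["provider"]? "Dr. Garcia"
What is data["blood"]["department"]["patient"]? "P14797"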